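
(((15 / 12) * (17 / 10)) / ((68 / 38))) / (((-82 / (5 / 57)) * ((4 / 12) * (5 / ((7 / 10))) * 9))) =-7 / 118080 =-0.00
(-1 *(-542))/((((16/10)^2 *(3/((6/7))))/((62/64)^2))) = 6510775/114688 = 56.77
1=1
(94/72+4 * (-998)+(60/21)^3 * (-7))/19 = -7327585/33516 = -218.63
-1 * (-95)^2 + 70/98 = -63170/7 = -9024.29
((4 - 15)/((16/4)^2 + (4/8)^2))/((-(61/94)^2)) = 388784/241865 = 1.61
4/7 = 0.57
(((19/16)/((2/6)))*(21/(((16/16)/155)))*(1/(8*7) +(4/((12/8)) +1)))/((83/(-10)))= -27344325/5312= -5147.65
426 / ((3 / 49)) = 6958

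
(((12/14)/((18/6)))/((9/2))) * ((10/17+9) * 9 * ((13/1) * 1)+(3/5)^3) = 1059704/14875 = 71.24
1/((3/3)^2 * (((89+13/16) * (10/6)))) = 16/2395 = 0.01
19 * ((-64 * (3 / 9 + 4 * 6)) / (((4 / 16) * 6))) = -177536 / 9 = -19726.22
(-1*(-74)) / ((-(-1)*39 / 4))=296 / 39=7.59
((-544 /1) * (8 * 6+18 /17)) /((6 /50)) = -222400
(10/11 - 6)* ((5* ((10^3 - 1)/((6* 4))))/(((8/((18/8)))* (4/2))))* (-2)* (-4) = -104895/88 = -1191.99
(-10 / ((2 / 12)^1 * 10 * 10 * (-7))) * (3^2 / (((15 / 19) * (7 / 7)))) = 171 / 175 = 0.98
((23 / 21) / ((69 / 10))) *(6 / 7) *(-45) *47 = -287.76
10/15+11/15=7/5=1.40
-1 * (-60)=60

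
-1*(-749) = 749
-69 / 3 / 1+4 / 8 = -45 / 2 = -22.50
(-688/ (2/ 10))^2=11833600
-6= -6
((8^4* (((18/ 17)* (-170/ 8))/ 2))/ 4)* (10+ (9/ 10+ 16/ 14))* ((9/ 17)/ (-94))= 4370112/ 5593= 781.35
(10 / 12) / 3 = 5 / 18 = 0.28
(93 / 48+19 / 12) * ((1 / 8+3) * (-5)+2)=-18421 / 384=-47.97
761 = 761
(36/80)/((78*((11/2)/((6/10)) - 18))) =-9/13780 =-0.00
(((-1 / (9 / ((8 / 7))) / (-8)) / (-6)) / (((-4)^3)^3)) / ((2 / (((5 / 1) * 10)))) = 25 / 99090432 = 0.00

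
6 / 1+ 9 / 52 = 321 / 52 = 6.17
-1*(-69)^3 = 328509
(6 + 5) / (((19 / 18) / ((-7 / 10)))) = -693 / 95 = -7.29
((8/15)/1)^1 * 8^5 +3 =262189/15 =17479.27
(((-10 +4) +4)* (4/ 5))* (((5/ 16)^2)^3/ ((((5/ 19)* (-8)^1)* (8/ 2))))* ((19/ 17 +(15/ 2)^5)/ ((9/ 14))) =1073142336875/ 164282499072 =6.53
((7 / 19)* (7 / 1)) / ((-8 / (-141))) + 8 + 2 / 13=105929 / 1976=53.61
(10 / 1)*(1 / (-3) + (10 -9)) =20 / 3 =6.67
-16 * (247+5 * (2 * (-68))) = 6928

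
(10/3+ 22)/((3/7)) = 59.11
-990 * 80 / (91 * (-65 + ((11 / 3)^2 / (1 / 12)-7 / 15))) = -594000 / 65429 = -9.08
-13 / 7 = -1.86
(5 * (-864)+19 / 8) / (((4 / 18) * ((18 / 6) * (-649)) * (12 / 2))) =34541 / 20768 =1.66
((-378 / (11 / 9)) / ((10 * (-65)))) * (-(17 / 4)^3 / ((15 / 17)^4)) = -60.26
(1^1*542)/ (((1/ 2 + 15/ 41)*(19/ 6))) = 266664/ 1349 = 197.68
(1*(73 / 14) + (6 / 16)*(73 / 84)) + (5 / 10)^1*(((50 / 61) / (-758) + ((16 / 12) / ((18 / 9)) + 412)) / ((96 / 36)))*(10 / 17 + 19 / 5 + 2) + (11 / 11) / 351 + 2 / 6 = 77278058940239 / 154505201760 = 500.16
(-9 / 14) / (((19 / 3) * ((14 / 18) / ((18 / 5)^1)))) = -2187 / 4655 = -0.47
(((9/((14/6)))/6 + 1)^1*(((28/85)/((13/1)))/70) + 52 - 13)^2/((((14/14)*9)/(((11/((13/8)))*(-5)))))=-200210004641152/35000681625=-5720.17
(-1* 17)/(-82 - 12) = 17/94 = 0.18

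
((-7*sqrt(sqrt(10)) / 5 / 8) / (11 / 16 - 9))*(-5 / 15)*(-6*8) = 32*10^(1 / 4) / 95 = 0.60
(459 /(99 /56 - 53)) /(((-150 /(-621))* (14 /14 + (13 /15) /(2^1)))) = -15962184 /616835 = -25.88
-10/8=-5/4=-1.25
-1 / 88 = -0.01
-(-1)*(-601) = -601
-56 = -56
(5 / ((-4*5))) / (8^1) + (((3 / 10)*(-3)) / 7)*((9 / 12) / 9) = -47 / 1120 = -0.04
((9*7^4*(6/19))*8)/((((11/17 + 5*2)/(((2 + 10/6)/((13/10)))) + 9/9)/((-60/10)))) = -11637743040/169651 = -68598.14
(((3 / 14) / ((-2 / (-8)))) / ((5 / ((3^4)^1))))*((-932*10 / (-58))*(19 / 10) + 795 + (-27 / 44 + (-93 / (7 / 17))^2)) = 791741937339 / 1094170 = 723600.48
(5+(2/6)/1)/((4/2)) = 2.67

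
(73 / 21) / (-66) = -0.05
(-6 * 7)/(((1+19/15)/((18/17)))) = -5670/289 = -19.62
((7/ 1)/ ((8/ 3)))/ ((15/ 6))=21/ 20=1.05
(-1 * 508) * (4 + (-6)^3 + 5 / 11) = 1182116 / 11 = 107465.09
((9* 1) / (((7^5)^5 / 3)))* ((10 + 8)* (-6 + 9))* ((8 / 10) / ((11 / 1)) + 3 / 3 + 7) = 647352 / 73758774081518069544385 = 0.00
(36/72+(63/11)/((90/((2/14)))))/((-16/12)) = -21/55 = -0.38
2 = 2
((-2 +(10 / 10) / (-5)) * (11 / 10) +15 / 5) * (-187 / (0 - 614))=5423 / 30700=0.18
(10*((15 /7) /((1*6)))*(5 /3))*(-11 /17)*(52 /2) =-35750 /357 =-100.14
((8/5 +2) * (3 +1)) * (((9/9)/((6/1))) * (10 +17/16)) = 531/20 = 26.55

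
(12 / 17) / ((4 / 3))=9 / 17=0.53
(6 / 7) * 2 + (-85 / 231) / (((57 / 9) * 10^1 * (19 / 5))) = 95219 / 55594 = 1.71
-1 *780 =-780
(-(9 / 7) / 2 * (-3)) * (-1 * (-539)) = 1039.50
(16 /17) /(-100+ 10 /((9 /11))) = -72 /6715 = -0.01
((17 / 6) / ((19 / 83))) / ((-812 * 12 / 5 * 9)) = -7055 / 9997344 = -0.00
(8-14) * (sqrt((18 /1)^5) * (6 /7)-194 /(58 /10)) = 5820 /29-34992 * sqrt(2) /7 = -6868.76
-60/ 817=-0.07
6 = 6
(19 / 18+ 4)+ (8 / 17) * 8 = 2699 / 306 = 8.82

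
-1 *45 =-45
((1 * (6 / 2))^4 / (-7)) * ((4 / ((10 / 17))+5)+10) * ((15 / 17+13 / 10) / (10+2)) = -155979 / 3400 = -45.88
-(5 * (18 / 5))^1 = -18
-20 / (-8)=5 / 2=2.50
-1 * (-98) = 98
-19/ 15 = -1.27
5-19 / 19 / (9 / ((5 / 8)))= 355 / 72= 4.93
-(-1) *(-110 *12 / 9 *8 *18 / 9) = -7040 / 3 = -2346.67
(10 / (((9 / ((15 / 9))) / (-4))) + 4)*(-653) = 60076 / 27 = 2225.04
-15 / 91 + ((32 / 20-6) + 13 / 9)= -12778 / 4095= -3.12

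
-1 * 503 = -503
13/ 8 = 1.62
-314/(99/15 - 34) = 1570/137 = 11.46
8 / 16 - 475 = -949 / 2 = -474.50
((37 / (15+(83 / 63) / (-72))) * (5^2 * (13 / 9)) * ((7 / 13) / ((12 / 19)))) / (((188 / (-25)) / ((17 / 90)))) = -73199875 / 38327748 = -1.91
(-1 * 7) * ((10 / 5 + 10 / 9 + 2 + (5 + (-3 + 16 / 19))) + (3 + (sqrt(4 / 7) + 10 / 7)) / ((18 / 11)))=-25519 / 342 - 11 * sqrt(7) / 9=-77.85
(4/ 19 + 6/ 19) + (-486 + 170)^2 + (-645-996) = 1866095/ 19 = 98215.53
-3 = -3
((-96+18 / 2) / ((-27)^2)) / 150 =-0.00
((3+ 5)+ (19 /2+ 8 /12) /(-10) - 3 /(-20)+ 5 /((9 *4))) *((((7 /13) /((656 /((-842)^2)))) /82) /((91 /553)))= 128300683357 /409088160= 313.63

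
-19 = -19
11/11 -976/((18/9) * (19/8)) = -204.47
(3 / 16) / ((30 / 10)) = 1 / 16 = 0.06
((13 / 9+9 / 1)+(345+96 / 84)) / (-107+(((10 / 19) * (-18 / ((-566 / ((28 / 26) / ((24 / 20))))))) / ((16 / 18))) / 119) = -106782165620 / 32041737063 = -3.33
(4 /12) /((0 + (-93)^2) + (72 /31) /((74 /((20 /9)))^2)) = 127317 /3303494999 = 0.00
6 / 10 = 3 / 5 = 0.60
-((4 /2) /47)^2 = -4 /2209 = -0.00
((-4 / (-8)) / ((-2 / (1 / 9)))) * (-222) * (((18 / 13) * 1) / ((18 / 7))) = 259 / 78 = 3.32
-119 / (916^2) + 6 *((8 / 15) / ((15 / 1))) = 13415971 / 62929200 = 0.21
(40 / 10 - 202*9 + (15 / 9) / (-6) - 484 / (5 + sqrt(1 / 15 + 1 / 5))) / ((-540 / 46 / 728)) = 7635949906 / 64395 - 1157728*sqrt(15) / 7155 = 117953.18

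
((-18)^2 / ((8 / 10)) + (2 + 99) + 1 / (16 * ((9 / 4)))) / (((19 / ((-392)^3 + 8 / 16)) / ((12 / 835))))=-23055456.44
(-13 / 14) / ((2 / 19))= -247 / 28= -8.82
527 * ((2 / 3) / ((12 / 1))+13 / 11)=129115 / 198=652.10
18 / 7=2.57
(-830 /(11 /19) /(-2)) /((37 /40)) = 315400 /407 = 774.94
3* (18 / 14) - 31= -190 / 7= -27.14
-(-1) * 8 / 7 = 8 / 7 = 1.14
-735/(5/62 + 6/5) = -227850/397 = -573.93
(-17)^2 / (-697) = -17 / 41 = -0.41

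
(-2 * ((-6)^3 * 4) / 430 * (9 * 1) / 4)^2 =3779136 / 46225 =81.76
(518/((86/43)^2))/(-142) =-259/284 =-0.91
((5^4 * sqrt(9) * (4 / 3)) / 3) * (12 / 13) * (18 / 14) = 90000 / 91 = 989.01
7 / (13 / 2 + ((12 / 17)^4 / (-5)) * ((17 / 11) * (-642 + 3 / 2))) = 3783010 / 30075611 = 0.13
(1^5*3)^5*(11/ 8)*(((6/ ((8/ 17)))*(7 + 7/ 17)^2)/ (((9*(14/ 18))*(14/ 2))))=649539/ 136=4776.02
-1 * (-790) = 790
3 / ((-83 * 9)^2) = 1 / 186003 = 0.00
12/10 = 1.20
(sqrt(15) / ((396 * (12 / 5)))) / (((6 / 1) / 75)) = 125 * sqrt(15) / 9504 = 0.05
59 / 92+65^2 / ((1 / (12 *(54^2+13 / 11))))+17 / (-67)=10028287443479 / 67804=147901118.57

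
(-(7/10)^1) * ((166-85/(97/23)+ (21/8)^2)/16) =-1327459/198656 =-6.68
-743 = -743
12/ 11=1.09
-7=-7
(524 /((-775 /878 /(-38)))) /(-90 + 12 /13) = -113637784 /448725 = -253.25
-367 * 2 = -734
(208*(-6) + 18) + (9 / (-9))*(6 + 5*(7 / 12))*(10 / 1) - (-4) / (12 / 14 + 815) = -1319.16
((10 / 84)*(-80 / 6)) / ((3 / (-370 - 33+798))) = -39500 / 189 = -208.99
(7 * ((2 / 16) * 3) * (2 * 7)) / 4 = 147 / 16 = 9.19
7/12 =0.58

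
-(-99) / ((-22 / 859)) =-7731 / 2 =-3865.50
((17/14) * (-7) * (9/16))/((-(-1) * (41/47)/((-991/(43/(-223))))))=-1589160663/56416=-28168.62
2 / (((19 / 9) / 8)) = 144 / 19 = 7.58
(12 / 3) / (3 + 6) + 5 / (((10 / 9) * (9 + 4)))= 185 / 234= 0.79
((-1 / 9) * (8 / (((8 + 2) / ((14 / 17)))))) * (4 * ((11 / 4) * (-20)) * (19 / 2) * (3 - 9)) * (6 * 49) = -4587968 / 17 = -269880.47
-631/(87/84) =-17668/29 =-609.24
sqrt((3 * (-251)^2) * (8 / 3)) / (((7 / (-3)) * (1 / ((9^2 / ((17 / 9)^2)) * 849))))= -8388855234 * sqrt(2) / 2023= -5864376.10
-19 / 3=-6.33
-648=-648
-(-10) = 10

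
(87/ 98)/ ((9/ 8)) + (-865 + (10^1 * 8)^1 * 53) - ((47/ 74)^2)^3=81484408346775053/ 24138354055872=3375.72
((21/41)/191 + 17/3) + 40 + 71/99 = 35962031/775269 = 46.39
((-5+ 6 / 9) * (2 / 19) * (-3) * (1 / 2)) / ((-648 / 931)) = -0.98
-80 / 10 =-8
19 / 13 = 1.46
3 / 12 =1 / 4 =0.25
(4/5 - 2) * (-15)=18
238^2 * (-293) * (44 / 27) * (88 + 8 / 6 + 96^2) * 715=-179948579837199.01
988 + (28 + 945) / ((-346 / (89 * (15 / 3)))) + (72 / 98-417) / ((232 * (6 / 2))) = -519198935 / 1966664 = -264.00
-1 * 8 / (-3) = 8 / 3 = 2.67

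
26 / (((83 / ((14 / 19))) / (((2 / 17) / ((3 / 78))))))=18928 / 26809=0.71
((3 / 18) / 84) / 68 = 1 / 34272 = 0.00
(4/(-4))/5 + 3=14/5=2.80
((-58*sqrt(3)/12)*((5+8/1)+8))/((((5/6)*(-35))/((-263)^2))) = 416918.69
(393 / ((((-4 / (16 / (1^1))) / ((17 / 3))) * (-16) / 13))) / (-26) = -2227 / 8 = -278.38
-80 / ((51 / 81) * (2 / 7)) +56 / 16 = -15001 / 34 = -441.21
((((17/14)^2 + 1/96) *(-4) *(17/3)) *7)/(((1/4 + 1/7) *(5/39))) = -28067/6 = -4677.83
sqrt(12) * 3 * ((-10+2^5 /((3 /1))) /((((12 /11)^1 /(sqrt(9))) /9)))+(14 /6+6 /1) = 25 /3+99 * sqrt(3) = 179.81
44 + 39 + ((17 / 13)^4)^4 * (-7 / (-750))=41762812264782613181617 / 499062456887384880750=83.68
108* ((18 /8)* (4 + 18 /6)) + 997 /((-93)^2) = 14712946 /8649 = 1701.12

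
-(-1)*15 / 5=3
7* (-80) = -560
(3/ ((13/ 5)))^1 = 15/ 13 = 1.15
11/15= 0.73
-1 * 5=-5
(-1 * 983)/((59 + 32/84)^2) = -433503/1555009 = -0.28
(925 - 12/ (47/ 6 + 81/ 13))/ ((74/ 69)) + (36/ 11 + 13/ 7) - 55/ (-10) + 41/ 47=128266710498/ 146891591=873.21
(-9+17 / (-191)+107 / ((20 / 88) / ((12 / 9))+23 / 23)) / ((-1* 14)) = -809824 / 137711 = -5.88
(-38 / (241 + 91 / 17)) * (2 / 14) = -323 / 14658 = -0.02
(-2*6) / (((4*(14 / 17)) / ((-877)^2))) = -39225579 / 14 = -2801827.07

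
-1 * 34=-34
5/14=0.36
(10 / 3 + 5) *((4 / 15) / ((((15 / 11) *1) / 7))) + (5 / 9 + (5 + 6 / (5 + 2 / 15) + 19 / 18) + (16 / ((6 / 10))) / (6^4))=718799 / 37422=19.21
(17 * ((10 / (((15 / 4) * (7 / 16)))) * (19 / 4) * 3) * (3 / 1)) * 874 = 27100992 / 7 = 3871570.29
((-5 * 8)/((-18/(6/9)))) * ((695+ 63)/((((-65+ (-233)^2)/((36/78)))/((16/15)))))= 12128/1189539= 0.01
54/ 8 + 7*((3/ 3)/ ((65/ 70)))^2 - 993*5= -4950.13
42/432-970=-69833/72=-969.90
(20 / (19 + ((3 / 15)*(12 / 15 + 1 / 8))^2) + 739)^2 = 317477808090759481 / 579682754161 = 547675.10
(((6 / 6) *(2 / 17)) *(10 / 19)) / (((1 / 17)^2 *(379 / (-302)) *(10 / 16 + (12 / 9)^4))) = -66536640 / 17664053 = -3.77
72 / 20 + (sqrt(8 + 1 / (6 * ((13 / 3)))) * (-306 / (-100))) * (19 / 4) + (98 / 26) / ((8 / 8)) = 479 / 65 + 2907 * sqrt(5434) / 5200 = 48.58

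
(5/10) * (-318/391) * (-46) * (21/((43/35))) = 319.74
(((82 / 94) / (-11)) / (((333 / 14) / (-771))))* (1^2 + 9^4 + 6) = 968898224 / 57387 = 16883.58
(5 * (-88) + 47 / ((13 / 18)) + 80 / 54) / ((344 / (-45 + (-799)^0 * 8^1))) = 2424943 / 60372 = 40.17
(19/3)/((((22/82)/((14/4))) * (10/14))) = 38171/330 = 115.67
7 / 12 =0.58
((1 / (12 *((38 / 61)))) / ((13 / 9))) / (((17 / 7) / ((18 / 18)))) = 1281 / 33592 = 0.04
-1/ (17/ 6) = -6/ 17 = -0.35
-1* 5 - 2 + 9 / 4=-19 / 4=-4.75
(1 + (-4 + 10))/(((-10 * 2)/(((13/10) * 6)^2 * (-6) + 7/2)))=126539/1000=126.54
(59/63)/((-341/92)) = -5428/21483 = -0.25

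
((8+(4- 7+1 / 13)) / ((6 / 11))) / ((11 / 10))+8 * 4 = 526 / 13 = 40.46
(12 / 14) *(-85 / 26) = -2.80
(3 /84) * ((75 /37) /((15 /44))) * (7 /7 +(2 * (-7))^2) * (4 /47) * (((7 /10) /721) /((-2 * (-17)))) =2167 /21314923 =0.00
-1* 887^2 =-786769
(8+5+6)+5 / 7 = 138 / 7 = 19.71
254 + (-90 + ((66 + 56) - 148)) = 138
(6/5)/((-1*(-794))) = 3/1985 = 0.00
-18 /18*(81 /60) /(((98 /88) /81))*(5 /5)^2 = -24057 /245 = -98.19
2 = 2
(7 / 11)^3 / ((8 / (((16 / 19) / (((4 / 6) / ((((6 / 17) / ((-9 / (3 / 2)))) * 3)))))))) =-3087 / 429913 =-0.01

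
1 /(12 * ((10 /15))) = 1 /8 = 0.12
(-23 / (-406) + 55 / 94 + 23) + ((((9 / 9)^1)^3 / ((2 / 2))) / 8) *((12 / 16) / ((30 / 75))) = 14579339 / 610624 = 23.88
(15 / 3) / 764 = 5 / 764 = 0.01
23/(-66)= -23/66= -0.35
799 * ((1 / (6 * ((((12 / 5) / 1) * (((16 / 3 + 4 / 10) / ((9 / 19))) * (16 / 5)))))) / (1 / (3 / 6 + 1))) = 898875 / 418304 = 2.15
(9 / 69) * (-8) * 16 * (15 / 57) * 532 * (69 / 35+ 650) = -35049984 / 23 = -1523912.35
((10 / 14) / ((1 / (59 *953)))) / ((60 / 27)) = 506043 / 28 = 18072.96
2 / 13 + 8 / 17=138 / 221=0.62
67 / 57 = 1.18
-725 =-725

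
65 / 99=0.66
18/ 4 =9/ 2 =4.50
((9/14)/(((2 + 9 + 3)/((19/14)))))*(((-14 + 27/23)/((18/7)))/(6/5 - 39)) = 28025/3408048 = 0.01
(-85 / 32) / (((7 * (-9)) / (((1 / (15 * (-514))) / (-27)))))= 17 / 83934144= 0.00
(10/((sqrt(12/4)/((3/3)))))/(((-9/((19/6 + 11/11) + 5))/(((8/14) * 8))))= -8800 * sqrt(3)/567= -26.88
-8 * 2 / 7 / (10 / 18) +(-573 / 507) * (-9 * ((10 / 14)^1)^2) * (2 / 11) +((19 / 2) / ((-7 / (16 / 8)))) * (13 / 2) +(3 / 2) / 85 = -32203481 / 1548547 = -20.80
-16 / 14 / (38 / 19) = -4 / 7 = -0.57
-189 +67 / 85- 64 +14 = -20248 / 85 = -238.21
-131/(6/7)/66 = -917/396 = -2.32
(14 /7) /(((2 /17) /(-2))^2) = 578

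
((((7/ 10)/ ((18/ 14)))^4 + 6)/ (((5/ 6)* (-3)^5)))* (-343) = 137002706743/ 13286025000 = 10.31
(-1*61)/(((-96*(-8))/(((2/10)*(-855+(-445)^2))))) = -1202737/384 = -3132.13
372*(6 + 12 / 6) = 2976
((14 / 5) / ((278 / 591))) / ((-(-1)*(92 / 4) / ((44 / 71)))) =182028 / 1134935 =0.16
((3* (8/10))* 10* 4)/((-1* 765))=-32/255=-0.13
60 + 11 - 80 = -9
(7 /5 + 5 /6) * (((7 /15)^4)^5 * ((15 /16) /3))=5346081841940004067 /31922464608764648437500000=0.00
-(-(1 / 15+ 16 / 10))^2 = -25 / 9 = -2.78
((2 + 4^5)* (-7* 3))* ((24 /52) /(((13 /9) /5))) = -5817420 /169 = -34422.60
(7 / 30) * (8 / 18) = 14 / 135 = 0.10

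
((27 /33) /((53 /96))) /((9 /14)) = 1344 /583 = 2.31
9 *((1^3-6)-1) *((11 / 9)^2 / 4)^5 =-25937424601 / 66119763456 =-0.39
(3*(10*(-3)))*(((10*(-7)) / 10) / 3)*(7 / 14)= 105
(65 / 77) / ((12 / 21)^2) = 455 / 176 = 2.59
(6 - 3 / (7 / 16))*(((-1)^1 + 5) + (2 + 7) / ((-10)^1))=-93 / 35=-2.66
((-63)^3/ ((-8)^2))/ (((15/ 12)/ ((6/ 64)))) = -750141/ 2560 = -293.02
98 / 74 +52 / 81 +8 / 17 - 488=-24738955 / 50949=-485.56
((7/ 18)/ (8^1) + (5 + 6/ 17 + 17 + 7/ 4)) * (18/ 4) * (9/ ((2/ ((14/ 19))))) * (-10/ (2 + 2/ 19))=-3724749/ 2176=-1711.74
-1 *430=-430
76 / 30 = 38 / 15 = 2.53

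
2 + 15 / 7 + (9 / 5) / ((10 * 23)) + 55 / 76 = 1491069 / 305900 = 4.87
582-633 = -51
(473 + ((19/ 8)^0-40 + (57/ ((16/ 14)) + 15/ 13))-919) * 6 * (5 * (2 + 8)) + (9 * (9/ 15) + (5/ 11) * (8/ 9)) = -1675487927/ 12870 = -130185.54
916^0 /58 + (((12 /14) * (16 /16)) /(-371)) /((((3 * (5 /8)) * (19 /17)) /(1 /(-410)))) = 0.02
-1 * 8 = -8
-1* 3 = -3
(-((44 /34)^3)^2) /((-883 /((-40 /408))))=-566899520 /1086987144777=-0.00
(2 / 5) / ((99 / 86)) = 172 / 495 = 0.35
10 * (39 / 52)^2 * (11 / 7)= 495 / 56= 8.84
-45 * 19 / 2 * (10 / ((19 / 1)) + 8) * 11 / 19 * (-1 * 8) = 320760 / 19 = 16882.11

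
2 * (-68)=-136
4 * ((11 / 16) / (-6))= -11 / 24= -0.46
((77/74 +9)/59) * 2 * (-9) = -3.06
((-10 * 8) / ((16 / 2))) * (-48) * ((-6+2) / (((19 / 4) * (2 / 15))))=-57600 / 19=-3031.58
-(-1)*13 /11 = 13 /11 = 1.18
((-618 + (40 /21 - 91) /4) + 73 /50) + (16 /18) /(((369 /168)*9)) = -4454837789 /6974100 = -638.77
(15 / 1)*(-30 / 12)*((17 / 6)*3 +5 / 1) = -2025 / 4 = -506.25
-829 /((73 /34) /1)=-28186 /73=-386.11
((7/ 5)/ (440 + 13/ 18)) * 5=126/ 7933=0.02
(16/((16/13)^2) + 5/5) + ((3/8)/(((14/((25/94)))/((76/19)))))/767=46683605/4037488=11.56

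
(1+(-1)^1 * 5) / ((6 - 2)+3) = -4 / 7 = -0.57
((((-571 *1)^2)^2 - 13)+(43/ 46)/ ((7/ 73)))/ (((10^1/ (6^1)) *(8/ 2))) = 20537688146541/ 1288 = 15945410051.66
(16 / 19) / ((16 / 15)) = 15 / 19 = 0.79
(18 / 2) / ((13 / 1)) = 9 / 13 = 0.69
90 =90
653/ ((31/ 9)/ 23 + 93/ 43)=5812353/ 20584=282.37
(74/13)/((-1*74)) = -1/13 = -0.08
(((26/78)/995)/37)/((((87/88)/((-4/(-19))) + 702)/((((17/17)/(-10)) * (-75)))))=176/1831597791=0.00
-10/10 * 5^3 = -125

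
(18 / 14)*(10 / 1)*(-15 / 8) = -675 / 28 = -24.11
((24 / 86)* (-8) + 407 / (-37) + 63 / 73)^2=1507613584 / 9853321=153.01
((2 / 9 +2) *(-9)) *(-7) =140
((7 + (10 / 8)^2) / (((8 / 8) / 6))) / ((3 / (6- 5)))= 137 / 8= 17.12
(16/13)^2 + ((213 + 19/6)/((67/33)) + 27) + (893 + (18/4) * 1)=11690827/11323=1032.48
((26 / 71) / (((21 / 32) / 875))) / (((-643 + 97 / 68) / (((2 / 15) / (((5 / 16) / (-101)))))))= 914268160 / 27877653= 32.80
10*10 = 100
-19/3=-6.33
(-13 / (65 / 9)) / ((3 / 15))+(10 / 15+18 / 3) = -7 / 3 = -2.33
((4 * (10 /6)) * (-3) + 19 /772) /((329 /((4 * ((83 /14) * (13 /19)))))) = -0.99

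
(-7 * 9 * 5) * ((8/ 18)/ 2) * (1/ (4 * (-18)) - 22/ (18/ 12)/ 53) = 38815/ 1908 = 20.34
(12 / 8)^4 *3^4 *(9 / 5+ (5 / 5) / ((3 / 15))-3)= 124659 / 80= 1558.24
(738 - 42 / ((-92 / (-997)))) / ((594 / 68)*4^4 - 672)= 73729 / 407744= 0.18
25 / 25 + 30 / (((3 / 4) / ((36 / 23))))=1463 / 23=63.61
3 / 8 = 0.38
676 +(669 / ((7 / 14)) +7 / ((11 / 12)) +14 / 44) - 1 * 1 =44461 / 22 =2020.95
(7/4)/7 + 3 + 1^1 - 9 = -19/4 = -4.75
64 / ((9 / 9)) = 64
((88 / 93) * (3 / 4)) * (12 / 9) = 88 / 93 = 0.95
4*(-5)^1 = -20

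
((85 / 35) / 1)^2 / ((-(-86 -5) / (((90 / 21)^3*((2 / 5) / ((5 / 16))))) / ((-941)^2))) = 8844042551040 / 1529437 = 5782547.79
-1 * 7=-7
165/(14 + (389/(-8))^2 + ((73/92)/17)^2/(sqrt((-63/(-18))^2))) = 11300963520/162897652871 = 0.07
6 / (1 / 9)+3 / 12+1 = 221 / 4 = 55.25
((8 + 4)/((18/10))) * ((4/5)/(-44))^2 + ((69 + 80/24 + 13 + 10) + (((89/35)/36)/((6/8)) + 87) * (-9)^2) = 30280098/4235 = 7149.96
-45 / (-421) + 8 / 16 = 511 / 842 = 0.61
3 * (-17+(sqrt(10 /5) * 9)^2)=435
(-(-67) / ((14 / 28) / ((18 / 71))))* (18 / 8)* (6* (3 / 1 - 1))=65124 / 71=917.24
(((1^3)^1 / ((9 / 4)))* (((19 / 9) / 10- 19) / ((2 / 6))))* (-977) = 3304214 / 135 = 24475.66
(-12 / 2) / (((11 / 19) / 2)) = -228 / 11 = -20.73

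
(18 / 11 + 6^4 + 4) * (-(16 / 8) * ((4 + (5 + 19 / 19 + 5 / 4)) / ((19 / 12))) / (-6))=644310 / 209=3082.82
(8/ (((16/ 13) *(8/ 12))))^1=39/ 4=9.75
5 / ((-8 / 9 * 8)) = -45 / 64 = -0.70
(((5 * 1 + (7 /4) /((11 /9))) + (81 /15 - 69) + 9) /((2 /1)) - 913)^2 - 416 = 169924770889 /193600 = 877710.59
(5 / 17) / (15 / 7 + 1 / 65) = 0.14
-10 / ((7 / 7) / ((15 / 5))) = -30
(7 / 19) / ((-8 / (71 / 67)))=-497 / 10184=-0.05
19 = 19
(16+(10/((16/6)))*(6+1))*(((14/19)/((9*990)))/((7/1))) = 169/338580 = 0.00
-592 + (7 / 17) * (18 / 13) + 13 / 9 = -1173481 / 1989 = -589.99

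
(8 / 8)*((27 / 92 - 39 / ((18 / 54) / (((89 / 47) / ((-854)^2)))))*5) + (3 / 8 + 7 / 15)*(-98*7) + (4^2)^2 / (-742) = -361184332948081 / 626770523820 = -576.26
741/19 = 39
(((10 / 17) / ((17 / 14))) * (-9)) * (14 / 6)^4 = -336140 / 2601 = -129.23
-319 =-319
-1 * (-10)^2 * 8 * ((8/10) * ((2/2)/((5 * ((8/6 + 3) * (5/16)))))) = -6144/65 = -94.52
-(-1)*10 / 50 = 0.20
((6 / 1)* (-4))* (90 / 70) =-216 / 7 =-30.86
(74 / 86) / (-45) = -37 / 1935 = -0.02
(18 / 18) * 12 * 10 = 120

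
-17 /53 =-0.32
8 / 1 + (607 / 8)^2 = 368961 / 64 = 5765.02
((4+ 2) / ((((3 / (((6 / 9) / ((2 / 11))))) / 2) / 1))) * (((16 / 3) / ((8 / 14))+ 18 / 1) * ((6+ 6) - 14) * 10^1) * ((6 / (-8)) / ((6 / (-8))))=-72160 / 9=-8017.78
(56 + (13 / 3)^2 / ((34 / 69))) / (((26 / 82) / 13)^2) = 16135919 / 102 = 158195.28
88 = 88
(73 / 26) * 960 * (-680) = -23827200 / 13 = -1832861.54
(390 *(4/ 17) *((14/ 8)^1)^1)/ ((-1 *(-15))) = 182/ 17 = 10.71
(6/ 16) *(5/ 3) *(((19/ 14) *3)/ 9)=95/ 336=0.28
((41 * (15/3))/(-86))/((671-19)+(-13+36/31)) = -1271/341334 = -0.00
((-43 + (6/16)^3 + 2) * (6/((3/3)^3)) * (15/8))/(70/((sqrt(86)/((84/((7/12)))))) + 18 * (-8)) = -3668875 * sqrt(86)/78872576-4507475/78872576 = -0.49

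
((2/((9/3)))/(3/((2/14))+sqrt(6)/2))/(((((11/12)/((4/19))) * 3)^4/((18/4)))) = 2752512/559052719973-65536 * sqrt(6)/559052719973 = 0.00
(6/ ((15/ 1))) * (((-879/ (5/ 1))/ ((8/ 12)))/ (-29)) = 2637/ 725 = 3.64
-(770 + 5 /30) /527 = -4621 /3162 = -1.46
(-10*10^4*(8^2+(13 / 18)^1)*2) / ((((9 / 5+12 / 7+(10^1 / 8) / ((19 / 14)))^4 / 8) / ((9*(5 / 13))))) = -926265.62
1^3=1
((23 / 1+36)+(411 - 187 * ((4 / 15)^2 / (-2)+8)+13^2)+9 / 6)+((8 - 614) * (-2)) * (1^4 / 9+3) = 1314817 / 450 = 2921.82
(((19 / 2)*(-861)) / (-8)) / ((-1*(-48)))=5453 / 256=21.30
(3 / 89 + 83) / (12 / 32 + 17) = 59120 / 12371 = 4.78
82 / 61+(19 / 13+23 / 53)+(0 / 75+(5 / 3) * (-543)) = -37900081 / 42029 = -901.76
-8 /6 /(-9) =4 /27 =0.15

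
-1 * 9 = -9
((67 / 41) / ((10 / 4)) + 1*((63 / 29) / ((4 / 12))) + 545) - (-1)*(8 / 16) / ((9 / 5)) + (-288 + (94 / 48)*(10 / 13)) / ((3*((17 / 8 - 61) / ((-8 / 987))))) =357262455653413 / 646704341010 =552.44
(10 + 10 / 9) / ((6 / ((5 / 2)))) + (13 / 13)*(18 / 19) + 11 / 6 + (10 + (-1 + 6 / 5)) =90341 / 5130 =17.61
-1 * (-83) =83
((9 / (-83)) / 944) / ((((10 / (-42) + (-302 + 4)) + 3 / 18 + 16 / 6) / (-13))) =-2457 / 486056632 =-0.00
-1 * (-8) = 8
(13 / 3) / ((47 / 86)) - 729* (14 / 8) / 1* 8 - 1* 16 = -1440184 / 141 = -10214.07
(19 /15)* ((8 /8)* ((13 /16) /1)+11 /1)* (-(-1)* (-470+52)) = -250173 /40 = -6254.32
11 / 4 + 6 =35 / 4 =8.75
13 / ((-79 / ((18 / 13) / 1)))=-18 / 79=-0.23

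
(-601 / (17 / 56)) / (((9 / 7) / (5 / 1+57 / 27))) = -15077888 / 1377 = -10949.81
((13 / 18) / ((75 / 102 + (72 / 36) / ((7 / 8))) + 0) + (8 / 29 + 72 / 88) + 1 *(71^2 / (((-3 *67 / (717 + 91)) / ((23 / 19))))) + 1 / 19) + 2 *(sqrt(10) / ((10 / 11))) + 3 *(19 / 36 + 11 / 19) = -257794347660775 / 10511155908 + 11 *sqrt(10) / 5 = -24518.83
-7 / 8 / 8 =-7 / 64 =-0.11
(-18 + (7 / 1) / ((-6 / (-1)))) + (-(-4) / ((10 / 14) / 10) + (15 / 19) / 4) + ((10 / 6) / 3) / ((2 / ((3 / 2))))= 4535 / 114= 39.78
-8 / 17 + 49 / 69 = 281 / 1173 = 0.24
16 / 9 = 1.78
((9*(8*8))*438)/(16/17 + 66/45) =32166720/307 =104777.59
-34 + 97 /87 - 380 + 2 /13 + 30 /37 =-17237633 /41847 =-411.92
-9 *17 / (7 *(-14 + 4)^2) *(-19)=4.15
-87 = -87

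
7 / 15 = 0.47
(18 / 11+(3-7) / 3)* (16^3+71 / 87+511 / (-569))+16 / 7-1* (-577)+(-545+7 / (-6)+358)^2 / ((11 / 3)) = 524959714141 / 45740772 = 11476.84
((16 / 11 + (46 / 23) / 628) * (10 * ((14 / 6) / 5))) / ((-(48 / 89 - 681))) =3136805 / 313766541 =0.01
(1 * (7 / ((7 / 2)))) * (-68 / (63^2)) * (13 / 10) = -884 / 19845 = -0.04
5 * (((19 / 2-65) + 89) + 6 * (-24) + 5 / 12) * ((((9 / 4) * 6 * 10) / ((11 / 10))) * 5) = -7430625 / 22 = -337755.68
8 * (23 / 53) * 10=1840 / 53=34.72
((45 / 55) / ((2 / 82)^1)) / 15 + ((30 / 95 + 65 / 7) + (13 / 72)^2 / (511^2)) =16745439827293 / 1414565570880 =11.84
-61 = -61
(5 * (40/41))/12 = 50/123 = 0.41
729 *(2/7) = 1458/7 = 208.29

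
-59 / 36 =-1.64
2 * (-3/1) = -6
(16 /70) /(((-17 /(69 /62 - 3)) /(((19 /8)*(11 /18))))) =2717 /73780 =0.04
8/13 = 0.62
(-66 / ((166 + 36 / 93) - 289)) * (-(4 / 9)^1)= -2728 / 11403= -0.24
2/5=0.40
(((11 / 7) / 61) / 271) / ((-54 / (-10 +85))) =-275 / 2082906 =-0.00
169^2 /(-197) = -28561 /197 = -144.98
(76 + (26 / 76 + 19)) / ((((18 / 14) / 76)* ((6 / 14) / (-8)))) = -2840432 / 27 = -105201.19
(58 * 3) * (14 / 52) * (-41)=-24969 / 13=-1920.69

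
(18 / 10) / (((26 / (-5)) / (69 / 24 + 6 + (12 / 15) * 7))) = -5211 / 1040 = -5.01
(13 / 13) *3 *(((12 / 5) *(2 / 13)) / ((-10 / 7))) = -252 / 325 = -0.78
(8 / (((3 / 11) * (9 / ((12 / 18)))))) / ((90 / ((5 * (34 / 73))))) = 2992 / 53217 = 0.06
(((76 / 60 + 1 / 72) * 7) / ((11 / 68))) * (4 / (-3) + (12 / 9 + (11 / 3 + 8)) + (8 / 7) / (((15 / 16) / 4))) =1512541 / 1650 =916.69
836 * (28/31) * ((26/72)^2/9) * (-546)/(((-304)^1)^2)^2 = -1184183/1693084778496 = -0.00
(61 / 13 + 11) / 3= 68 / 13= 5.23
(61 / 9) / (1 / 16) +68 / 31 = 30868 / 279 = 110.64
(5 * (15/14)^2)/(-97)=-1125/19012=-0.06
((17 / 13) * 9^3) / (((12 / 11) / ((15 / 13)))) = 681615 / 676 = 1008.31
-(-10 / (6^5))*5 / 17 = 25 / 66096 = 0.00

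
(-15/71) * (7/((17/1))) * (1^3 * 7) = -735/1207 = -0.61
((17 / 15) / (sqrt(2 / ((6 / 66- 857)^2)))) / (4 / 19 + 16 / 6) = 238.68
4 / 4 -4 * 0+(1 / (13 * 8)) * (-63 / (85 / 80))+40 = 8935 / 221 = 40.43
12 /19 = 0.63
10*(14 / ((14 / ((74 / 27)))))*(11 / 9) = 8140 / 243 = 33.50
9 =9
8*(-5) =-40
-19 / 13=-1.46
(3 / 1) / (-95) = -3 / 95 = -0.03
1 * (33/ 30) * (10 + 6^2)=253/ 5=50.60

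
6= 6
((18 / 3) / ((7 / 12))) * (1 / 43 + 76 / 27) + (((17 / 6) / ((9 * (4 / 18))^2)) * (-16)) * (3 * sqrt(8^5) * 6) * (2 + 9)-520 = -287232 * sqrt(2)-443200 / 903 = -406698.20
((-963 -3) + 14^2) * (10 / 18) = -3850 / 9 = -427.78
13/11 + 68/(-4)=-174/11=-15.82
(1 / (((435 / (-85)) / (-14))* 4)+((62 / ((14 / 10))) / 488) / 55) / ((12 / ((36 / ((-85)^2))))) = 1120583 / 3936555700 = 0.00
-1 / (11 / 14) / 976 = -7 / 5368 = -0.00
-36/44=-9/11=-0.82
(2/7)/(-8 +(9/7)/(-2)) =-4/121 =-0.03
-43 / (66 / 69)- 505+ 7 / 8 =-48319 / 88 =-549.08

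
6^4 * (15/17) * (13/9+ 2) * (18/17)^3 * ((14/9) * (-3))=-1822383360/83521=-21819.46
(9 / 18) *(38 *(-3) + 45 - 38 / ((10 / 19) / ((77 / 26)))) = -36767 / 260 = -141.41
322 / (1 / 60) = 19320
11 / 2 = 5.50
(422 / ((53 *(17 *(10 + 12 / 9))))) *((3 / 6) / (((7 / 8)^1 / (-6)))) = -15192 / 107219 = -0.14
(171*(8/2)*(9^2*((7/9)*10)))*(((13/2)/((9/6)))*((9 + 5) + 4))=33611760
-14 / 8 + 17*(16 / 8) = 32.25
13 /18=0.72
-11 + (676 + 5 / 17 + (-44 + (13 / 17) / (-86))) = 908319 / 1462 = 621.29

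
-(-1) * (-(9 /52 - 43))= 2227 /52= 42.83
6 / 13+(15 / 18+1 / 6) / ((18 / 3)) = 49 / 78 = 0.63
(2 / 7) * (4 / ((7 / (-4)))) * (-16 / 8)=1.31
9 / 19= 0.47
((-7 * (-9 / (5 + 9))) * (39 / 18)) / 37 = 39 / 148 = 0.26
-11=-11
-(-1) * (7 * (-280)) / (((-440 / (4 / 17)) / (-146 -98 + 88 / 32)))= -252.86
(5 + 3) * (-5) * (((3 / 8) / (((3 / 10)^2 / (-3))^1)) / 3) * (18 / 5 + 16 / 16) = 2300 / 3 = 766.67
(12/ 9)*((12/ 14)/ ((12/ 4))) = 8/ 21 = 0.38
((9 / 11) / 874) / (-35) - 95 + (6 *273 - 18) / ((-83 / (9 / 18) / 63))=-19824309097 / 27928670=-709.82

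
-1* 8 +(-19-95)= -122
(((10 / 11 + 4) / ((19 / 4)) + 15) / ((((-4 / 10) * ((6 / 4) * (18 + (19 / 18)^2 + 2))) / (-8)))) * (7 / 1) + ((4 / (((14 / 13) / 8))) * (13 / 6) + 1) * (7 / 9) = 4699097317 / 38603763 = 121.73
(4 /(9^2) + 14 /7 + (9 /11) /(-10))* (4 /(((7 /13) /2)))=911612 /31185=29.23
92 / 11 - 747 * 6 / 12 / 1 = -8033 / 22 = -365.14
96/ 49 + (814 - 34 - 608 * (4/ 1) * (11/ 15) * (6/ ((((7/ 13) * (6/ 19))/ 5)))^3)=-10078295537764/ 1029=-9794261941.46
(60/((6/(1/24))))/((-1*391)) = -5/4692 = -0.00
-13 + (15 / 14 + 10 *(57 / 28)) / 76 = -3383 / 266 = -12.72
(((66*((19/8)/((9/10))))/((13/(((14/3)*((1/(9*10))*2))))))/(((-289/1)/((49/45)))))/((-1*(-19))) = -3773/13694265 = -0.00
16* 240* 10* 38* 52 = 75878400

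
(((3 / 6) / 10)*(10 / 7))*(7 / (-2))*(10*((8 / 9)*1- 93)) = 4145 / 18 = 230.28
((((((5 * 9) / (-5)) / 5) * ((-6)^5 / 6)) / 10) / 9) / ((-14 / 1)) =-324 / 175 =-1.85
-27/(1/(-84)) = 2268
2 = 2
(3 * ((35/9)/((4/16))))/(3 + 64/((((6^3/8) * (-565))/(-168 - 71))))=101700/8723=11.66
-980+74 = -906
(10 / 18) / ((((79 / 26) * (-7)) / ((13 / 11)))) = -1690 / 54747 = -0.03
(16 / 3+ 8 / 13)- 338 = -12950 / 39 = -332.05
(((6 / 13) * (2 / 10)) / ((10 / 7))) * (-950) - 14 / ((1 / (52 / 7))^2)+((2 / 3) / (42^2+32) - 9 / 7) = -204762767 / 245154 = -835.24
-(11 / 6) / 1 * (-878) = 4829 / 3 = 1609.67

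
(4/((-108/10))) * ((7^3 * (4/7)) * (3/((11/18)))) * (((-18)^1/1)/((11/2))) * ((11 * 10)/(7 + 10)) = 1411200/187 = 7546.52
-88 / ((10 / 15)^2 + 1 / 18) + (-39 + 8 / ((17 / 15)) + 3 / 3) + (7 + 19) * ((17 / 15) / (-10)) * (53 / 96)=-25528721 / 122400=-208.57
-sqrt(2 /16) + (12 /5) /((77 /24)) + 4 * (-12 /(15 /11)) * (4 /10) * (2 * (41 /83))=-2103008 /159775- sqrt(2) /4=-13.52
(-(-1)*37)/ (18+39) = 37/ 57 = 0.65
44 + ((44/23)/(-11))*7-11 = 731/23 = 31.78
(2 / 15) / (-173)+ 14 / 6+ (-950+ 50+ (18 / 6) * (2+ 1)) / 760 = 457627 / 394440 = 1.16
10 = 10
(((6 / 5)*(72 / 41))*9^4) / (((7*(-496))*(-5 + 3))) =177147 / 88970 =1.99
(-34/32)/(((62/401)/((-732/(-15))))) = -415837/1240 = -335.35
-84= -84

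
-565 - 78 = -643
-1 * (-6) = 6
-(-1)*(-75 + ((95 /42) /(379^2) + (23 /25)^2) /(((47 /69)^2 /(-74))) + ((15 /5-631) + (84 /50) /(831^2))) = -267777726663520979014 /319545706047763125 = -838.00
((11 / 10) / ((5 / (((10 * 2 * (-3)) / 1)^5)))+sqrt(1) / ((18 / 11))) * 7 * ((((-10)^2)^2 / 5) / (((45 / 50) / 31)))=-6682072296130000 / 81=-82494719705308.64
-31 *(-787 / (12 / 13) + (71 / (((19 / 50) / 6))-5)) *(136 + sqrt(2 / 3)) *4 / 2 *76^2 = -38495419072 / 3-283054552 *sqrt(6) / 9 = -12908844048.64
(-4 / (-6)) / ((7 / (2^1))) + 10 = 214 / 21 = 10.19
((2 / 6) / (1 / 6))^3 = 8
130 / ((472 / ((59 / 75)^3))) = 45253 / 337500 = 0.13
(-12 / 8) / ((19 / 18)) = -27 / 19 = -1.42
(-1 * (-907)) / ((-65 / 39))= -2721 / 5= -544.20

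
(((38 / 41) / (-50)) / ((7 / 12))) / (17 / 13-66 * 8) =2964 / 49127225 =0.00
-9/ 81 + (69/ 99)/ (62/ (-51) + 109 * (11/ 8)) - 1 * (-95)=569802434/ 6004647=94.89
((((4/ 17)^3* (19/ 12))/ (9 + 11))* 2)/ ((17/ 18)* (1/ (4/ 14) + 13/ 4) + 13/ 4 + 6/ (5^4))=152000/ 710021847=0.00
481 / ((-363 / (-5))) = 2405 / 363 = 6.63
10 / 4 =2.50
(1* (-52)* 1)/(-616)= 13/154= 0.08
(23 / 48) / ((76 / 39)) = 299 / 1216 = 0.25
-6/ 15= -2/ 5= -0.40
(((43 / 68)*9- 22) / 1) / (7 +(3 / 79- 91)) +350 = 157953011 / 451044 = 350.19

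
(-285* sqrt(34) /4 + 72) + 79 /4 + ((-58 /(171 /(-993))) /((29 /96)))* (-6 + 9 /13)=-5756135 /988- 285* sqrt(34) /4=-6241.50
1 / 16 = 0.06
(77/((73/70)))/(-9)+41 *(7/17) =96929/11169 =8.68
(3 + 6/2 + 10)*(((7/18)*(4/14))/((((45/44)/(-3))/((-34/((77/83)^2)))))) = 14990464/72765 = 206.01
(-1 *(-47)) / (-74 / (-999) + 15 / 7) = 8883 / 419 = 21.20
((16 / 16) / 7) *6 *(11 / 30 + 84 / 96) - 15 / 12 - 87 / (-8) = 2993 / 280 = 10.69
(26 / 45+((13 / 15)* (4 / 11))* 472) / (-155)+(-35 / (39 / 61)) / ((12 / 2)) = -6707581 / 664950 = -10.09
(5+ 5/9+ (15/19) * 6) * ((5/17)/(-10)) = -880/2907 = -0.30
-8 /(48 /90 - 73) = 120 /1087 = 0.11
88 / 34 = 44 / 17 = 2.59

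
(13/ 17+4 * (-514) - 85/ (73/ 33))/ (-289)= 2598232/ 358649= 7.24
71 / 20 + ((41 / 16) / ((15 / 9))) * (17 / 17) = 407 / 80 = 5.09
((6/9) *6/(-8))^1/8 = -1/16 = -0.06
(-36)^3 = -46656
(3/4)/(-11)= -3/44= -0.07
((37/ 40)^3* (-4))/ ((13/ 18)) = -455877/ 104000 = -4.38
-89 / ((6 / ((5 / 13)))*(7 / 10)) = -2225 / 273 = -8.15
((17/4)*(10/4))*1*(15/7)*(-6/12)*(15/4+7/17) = -21225/448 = -47.38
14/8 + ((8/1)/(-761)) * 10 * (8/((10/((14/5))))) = 23051/15220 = 1.51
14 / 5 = 2.80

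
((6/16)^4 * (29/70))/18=261/573440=0.00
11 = 11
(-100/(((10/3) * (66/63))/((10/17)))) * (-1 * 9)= 28350/187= 151.60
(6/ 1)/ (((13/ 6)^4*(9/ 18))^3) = 104485552128/ 23298085122481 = 0.00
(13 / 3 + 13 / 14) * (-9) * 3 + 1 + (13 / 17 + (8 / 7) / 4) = -140.02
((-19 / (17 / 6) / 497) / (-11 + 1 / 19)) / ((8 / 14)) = 0.00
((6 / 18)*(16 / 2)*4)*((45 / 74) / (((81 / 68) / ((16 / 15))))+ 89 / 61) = 3907040 / 182817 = 21.37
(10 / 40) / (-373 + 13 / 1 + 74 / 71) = -71 / 101944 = -0.00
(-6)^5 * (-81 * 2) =1259712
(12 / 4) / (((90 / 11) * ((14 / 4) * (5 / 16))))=176 / 525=0.34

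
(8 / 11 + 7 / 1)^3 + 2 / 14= 4300206 / 9317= 461.54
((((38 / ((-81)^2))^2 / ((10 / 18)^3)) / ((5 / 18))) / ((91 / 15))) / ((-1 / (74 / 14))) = -106856 / 174139875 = -0.00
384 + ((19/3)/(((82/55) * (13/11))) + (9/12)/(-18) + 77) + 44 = 2168469/4264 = 508.55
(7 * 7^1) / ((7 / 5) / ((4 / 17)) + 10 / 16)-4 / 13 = 7.14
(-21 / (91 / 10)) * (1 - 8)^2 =-1470 / 13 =-113.08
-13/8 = -1.62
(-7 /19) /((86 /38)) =-7 /43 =-0.16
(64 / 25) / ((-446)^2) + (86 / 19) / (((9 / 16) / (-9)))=-1710677296 / 23621275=-72.42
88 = 88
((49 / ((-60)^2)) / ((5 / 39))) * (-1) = -637 / 6000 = -0.11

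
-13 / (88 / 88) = -13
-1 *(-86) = 86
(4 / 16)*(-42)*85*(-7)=12495 / 2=6247.50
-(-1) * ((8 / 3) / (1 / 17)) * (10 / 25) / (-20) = -68 / 75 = -0.91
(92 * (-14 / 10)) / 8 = -161 / 10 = -16.10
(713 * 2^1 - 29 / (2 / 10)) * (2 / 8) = 1281 / 4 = 320.25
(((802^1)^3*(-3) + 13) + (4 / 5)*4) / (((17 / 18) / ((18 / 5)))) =-2507029068636 / 425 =-5898891926.20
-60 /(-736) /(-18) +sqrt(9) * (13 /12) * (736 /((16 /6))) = 990283 /1104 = 897.00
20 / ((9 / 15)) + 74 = 322 / 3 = 107.33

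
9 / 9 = 1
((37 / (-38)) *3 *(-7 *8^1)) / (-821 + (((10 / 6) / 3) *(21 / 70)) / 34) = -634032 / 3182177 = -0.20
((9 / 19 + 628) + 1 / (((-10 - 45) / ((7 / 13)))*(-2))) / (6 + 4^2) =17075763 / 597740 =28.57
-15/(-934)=15/934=0.02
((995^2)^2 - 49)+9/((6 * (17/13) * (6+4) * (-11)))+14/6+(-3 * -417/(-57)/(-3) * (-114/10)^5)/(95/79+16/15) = 3696457523866424957599/3771322500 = 980148879833.65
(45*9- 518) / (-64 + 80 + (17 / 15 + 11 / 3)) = -565 / 104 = -5.43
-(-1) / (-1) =-1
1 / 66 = 0.02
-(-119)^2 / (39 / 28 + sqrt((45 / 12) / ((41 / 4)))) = -211338764 / 16867 + 11102224 * sqrt(615) / 50601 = -7088.60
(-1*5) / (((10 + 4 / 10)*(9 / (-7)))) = 175 / 468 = 0.37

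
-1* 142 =-142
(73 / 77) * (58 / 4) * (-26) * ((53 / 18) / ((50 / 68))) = -24796421 / 17325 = -1431.25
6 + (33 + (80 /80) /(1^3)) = 40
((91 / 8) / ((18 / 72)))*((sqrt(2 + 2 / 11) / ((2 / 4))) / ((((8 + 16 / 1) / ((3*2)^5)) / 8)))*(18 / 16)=530712*sqrt(66) / 11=391956.79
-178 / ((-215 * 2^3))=89 / 860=0.10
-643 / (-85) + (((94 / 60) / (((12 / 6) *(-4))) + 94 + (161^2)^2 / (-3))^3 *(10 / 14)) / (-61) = 2640151501891003951757756602754831 / 20069683200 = 131549236506683072693332.60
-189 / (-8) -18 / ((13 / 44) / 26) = -12483 / 8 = -1560.38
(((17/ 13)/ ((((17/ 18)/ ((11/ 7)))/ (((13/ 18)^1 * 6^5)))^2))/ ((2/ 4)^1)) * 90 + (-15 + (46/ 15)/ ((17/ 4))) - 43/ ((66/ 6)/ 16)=2824864846426541/ 137445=20552692687.45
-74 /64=-37 /32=-1.16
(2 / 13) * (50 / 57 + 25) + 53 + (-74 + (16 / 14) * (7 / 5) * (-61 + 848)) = 4602281 / 3705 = 1242.18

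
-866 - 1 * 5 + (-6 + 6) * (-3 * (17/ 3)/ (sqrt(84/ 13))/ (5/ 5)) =-871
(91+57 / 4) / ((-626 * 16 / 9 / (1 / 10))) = -3789 / 400640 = -0.01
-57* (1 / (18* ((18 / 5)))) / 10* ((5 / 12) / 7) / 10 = -19 / 36288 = -0.00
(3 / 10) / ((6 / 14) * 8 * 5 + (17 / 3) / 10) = 63 / 3719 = 0.02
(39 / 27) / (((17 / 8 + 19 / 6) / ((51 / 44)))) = 0.32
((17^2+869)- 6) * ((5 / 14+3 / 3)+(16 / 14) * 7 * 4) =38427.43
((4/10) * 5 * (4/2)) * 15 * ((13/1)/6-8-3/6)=-380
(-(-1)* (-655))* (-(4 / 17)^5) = 670720 / 1419857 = 0.47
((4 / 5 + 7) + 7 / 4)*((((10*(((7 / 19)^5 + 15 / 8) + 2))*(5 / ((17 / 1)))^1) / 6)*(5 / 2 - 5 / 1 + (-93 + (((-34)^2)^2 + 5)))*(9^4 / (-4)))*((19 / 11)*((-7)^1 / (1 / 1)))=3004389368712814973625 / 6238726912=481570905585.56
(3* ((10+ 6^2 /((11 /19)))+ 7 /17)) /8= 40725 /1496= 27.22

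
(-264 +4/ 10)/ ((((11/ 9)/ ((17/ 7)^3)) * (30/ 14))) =-1441.63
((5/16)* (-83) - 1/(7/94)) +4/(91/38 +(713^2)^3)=-39.37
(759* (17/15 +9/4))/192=51359/3840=13.37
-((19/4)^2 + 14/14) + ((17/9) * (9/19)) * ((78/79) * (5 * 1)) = -459797/24016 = -19.15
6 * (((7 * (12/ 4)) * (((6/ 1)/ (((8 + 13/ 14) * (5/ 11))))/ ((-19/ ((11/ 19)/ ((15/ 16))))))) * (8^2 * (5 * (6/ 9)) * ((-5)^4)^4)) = -71148000000000000/ 361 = -197085872576177.29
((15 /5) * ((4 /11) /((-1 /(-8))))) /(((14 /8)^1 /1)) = 384 /77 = 4.99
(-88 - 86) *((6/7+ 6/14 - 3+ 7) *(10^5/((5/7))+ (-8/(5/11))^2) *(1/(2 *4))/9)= -313650776/175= -1792290.15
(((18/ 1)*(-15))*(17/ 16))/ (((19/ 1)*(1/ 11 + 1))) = -8415/ 608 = -13.84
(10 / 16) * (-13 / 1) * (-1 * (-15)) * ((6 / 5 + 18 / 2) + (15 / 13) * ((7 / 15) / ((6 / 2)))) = -1265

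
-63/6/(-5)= 21/10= 2.10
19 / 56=0.34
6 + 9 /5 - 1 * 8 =-1 /5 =-0.20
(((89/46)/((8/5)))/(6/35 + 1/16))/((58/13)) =202475/174754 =1.16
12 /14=6 /7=0.86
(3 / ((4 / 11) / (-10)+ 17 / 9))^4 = 4863017300625 / 707094310321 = 6.88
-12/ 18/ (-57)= 2/ 171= 0.01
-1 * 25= -25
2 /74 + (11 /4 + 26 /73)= 33851 /10804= 3.13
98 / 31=3.16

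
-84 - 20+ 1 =-103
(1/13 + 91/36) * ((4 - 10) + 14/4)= -6095/936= -6.51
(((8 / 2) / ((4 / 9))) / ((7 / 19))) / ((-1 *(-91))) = 171 / 637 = 0.27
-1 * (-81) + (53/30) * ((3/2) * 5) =94.25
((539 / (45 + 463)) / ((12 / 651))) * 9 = 1052667 / 2032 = 518.04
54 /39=18 /13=1.38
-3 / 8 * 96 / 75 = -12 / 25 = -0.48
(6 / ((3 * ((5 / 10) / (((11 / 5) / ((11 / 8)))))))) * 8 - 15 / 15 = 50.20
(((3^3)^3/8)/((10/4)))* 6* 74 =2184813/5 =436962.60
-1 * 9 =-9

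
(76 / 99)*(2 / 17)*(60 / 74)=1520 / 20757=0.07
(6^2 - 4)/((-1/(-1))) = 32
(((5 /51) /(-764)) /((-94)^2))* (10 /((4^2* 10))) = -5 /5508574464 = -0.00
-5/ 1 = -5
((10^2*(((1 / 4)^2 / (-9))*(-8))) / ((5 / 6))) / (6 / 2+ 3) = 1.11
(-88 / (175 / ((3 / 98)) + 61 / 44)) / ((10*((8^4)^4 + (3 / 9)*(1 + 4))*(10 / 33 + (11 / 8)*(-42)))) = 0.00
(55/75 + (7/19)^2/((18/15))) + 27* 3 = 886397/10830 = 81.85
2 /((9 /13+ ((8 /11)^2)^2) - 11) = -190333 /954323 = -0.20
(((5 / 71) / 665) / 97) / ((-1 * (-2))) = 1 / 1831942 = 0.00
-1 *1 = -1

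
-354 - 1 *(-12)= -342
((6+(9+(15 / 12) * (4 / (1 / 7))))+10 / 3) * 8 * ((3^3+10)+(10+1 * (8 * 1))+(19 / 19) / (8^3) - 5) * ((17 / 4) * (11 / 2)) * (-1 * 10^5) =-49868614583.33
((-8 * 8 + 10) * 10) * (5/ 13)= -2700/ 13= -207.69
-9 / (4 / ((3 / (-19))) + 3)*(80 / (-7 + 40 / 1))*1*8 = 5760 / 737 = 7.82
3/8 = 0.38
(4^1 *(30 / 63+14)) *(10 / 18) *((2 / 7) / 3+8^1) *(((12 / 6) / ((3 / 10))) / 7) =20672000 / 83349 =248.02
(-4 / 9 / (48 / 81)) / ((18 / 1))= -1 / 24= -0.04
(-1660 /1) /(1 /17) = -28220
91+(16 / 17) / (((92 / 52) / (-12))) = 33085 / 391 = 84.62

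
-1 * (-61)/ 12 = 61/ 12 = 5.08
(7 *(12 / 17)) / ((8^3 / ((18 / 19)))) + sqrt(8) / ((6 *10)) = 189 / 20672 + sqrt(2) / 30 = 0.06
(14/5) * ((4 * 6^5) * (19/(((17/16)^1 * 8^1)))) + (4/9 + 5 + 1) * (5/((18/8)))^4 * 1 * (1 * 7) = 982624771072/5019165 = 195774.55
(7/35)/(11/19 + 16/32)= 38/205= 0.19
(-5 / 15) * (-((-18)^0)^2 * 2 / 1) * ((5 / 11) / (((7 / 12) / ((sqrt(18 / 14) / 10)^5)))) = 243 * sqrt(7) / 66027500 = 0.00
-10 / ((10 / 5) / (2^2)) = -20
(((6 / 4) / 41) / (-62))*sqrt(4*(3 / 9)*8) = -sqrt(6) / 1271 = -0.00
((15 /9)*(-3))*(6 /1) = -30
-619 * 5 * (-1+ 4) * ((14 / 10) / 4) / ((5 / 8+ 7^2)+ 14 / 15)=-389970 / 6067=-64.28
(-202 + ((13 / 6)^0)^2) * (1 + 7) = -1608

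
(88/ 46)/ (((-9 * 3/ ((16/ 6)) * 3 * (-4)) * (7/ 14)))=0.03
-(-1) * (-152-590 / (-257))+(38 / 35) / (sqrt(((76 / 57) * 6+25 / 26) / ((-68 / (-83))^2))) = -38474 / 257+2584 * sqrt(6058) / 676865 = -149.41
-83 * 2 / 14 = -83 / 7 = -11.86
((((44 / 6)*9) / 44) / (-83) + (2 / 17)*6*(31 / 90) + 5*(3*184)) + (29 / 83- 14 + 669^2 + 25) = 19062577877 / 42330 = 450332.57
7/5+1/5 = 8/5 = 1.60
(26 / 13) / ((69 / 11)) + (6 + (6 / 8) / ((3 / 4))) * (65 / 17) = 31769 / 1173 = 27.08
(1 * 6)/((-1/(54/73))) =-4.44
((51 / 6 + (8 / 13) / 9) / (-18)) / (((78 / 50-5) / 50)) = 1253125 / 181116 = 6.92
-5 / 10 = -1 / 2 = -0.50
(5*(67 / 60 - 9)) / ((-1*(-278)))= -473 / 3336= -0.14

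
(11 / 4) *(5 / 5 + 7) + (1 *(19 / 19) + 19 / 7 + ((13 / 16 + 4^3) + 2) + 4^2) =12155 / 112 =108.53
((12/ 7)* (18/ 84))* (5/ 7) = 90/ 343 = 0.26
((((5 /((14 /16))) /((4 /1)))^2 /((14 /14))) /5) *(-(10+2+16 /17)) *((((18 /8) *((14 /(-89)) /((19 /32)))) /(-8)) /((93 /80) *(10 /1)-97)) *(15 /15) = 633600 /137439407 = 0.00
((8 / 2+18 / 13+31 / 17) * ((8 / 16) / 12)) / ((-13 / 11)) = -5841 / 22984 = -0.25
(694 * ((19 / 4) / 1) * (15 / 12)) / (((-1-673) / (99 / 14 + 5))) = -5571085 / 75488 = -73.80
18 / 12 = 3 / 2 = 1.50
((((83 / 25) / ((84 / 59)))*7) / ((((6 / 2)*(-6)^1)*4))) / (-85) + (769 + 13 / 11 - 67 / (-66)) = 15575147867 / 20196000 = 771.20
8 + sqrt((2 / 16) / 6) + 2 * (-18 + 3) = -22 + sqrt(3) / 12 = -21.86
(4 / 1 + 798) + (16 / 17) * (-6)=13538 / 17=796.35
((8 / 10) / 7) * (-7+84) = 44 / 5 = 8.80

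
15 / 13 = 1.15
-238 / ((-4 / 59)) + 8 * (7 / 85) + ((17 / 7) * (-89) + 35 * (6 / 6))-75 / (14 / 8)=558817 / 170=3287.16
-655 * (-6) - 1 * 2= 3928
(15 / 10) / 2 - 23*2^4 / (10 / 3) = -2193 / 20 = -109.65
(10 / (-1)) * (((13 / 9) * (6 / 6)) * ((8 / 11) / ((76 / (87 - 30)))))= -260 / 33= -7.88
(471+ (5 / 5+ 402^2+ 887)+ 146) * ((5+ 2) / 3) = 1141763 / 3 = 380587.67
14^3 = 2744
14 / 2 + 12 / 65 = 467 / 65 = 7.18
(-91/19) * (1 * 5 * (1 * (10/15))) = -910/57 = -15.96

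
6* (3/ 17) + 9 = 171/ 17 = 10.06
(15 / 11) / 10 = 3 / 22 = 0.14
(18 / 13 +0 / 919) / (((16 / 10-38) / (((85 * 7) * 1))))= -3825 / 169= -22.63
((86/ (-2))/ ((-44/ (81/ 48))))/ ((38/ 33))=3483/ 2432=1.43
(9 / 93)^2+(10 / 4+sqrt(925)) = 4823 / 1922+5 * sqrt(37) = 32.92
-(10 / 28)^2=-25 / 196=-0.13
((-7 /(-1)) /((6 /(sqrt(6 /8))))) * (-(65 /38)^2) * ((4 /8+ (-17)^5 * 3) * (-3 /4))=-251953595075 * sqrt(3) /46208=-9444174.77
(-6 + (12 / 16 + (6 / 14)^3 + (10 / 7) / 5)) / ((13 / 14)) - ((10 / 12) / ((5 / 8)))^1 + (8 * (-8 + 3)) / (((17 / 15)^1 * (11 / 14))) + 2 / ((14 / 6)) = -36205523 / 714714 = -50.66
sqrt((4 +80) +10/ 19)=sqrt(30514)/ 19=9.19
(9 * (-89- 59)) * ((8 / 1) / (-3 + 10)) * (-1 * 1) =1522.29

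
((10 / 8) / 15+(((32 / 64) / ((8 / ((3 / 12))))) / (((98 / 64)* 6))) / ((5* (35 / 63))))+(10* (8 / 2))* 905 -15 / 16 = 36199.15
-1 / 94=-0.01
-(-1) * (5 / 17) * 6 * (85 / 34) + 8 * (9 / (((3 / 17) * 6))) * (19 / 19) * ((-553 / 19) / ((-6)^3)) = 236767 / 17442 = 13.57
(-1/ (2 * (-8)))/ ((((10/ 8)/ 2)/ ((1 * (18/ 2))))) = 0.90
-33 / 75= -11 / 25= -0.44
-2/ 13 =-0.15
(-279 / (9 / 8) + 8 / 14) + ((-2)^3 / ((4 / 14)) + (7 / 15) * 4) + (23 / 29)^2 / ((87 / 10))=-700364486 / 2560845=-273.49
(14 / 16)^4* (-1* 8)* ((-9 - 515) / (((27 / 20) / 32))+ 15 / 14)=1610259805 / 27648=58241.46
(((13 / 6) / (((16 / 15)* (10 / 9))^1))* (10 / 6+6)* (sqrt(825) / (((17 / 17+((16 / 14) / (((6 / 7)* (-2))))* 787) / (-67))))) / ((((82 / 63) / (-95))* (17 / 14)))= -37767714075* sqrt(33) / 70079168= -3095.91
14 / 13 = 1.08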